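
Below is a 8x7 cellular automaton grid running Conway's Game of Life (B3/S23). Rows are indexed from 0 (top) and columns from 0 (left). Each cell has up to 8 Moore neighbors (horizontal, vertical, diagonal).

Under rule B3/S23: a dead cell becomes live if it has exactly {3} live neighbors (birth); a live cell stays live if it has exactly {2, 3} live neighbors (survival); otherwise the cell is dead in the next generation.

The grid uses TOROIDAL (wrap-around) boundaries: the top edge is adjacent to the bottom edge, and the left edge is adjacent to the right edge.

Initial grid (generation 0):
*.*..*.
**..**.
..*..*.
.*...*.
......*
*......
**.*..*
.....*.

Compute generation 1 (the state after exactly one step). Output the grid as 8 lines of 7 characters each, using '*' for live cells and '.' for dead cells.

Simulating step by step:
Generation 0 (given above): 18 live cells
Generation 1: 21 live cells
(generation 1 grid is the final answer)

Answer: *....*.
*.****.
*.*..*.
.....**
*.....*
.*.....
**....*
..*.**.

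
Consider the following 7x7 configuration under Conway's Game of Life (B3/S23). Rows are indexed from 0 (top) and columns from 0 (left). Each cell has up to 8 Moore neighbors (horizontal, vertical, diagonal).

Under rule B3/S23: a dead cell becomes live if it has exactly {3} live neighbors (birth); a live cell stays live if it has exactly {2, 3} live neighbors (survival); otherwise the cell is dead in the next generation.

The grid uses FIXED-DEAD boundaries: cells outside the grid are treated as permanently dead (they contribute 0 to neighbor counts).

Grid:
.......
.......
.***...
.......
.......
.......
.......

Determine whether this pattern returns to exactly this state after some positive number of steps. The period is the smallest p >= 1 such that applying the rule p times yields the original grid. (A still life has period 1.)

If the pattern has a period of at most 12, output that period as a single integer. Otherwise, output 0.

Simulating and comparing each generation to the original:
Gen 0 (original, given above): 3 live cells
Gen 1: 3 live cells, differs from original
Gen 2: 3 live cells, MATCHES original -> period = 2

Answer: 2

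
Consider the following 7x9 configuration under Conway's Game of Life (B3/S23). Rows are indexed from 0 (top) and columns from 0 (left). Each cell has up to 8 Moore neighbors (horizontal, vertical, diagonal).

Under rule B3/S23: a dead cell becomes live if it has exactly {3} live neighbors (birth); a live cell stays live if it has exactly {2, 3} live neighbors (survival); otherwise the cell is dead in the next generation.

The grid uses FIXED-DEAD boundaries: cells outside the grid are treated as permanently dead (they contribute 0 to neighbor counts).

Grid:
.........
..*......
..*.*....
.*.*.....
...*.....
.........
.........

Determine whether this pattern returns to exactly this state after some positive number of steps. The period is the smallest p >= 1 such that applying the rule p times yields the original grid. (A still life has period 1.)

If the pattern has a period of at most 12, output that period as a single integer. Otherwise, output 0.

Simulating and comparing each generation to the original:
Gen 0 (original, given above): 6 live cells
Gen 1: 6 live cells, differs from original
Gen 2: 6 live cells, MATCHES original -> period = 2

Answer: 2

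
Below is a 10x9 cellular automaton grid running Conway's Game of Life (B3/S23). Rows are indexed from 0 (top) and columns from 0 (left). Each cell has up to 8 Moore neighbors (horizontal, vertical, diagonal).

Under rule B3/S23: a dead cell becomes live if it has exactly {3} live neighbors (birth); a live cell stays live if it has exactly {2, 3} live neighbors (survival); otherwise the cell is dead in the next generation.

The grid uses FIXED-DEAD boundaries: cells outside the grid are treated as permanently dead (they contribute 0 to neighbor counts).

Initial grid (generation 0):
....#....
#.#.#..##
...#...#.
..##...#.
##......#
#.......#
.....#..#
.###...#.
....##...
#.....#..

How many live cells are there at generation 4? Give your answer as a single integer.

Simulating step by step:
Generation 0 (given above): 26 live cells
Generation 1: 37 live cells
...#.....
....#..##
.#..#.##.
.###...##
###....##
##.....##
.##....##
..##.##..
.######..
.....#...
Generation 2: 22 live cells
.........
...######
.#..###..
...#.....
...#..#..
......#..
#..#....#
.........
.#.......
..##.##..
Generation 3: 13 live cells
....####.
...#...#.
..#......
..##..#..
.........
.......#.
.........
.........
..#......
..#......
Generation 4: 11 live cells
....####.
...###.#.
..#......
..##.....
.........
.........
.........
.........
.........
.........
Population at generation 4: 11

Answer: 11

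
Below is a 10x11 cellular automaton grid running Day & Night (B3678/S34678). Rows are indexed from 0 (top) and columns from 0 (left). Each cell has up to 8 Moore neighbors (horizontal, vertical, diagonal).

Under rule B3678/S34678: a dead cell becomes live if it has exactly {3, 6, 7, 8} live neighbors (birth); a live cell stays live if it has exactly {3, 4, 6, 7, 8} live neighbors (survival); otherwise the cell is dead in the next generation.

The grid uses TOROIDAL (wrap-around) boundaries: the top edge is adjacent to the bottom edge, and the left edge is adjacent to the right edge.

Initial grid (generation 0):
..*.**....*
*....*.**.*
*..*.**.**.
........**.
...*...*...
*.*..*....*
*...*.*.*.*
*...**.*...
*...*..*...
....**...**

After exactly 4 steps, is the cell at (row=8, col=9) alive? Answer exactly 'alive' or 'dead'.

Simulating step by step:
Generation 0 (given above): 39 live cells
Generation 1: 52 live cells
...***..*.*
**.*.*.**.*
....*.*....
....*.*.***
........***
**.**.**.**
*..**.**.**
**.***.**..
...**...*..
*...***...*
Generation 2: 50 live cells
*****.....*
*.****.*...
...**.*....
........*.*
...**.*..**
..***.*****
*...**..***
*...**.**..
.*****...**
....*..*...
Generation 3: 45 live cells
****..*....
*..****...*
..***..*...
.......*...
*.***....**
.....***.**
**.....***.
*.*.*...***
*..*.*.*...
..**.....*.
Generation 4: 41 live cells
**.........
*.**.***...
...**......
.*.*....*.*
.....*.*.**
..***.***.*
**...*.****
*..*..*..*.
...*.......
*..*..*...*

Cell (8,9) at generation 4: 0 -> dead

Answer: dead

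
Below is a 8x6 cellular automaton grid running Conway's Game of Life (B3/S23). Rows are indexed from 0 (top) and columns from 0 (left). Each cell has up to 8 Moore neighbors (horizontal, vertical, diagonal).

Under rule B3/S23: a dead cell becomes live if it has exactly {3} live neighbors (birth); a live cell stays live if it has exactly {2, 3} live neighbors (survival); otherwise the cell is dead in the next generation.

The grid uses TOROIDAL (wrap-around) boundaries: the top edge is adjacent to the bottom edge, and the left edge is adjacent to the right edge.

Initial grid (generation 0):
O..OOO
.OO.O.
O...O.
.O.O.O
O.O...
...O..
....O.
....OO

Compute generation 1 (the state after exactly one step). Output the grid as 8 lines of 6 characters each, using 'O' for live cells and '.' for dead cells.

Simulating step by step:
Generation 0 (given above): 18 live cells
Generation 1: 22 live cells
(generation 1 grid is the final answer)

Answer: OOO...
.OO...
O...O.
.OOOOO
OOOOO.
...O..
...OOO
O.....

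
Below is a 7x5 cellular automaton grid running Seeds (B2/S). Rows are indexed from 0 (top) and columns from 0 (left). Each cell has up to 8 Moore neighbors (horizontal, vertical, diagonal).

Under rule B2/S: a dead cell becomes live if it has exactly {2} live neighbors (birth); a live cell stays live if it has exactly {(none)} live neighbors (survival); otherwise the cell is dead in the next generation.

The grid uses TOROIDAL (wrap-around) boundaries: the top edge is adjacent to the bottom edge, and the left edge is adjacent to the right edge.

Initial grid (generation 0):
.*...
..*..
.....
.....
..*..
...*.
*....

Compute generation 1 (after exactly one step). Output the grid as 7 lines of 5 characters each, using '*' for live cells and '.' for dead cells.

Answer: *.*..
.*...
.....
.....
...*.
.**.*
.**.*

Derivation:
Simulating step by step:
Generation 0 (given above): 5 live cells
Generation 1: 10 live cells
(generation 1 grid is the final answer)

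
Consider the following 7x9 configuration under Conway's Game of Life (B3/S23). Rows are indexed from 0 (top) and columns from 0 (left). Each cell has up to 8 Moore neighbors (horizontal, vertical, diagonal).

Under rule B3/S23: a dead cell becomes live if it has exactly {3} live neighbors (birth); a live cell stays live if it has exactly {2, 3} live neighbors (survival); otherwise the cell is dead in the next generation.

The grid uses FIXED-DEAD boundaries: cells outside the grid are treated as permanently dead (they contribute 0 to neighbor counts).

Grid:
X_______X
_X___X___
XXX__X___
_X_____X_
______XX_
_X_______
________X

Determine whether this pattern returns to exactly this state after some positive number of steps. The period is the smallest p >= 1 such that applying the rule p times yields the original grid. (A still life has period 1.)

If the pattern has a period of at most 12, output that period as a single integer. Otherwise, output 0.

Simulating and comparing each generation to the original:
Gen 0 (original, given above): 14 live cells
Gen 1: 11 live cells, differs from original
Gen 2: 13 live cells, differs from original
Gen 3: 15 live cells, differs from original
Gen 4: 14 live cells, differs from original
Gen 5: 16 live cells, differs from original
Gen 6: 19 live cells, differs from original
Gen 7: 18 live cells, differs from original
Gen 8: 25 live cells, differs from original
Gen 9: 16 live cells, differs from original
Gen 10: 15 live cells, differs from original
Gen 11: 16 live cells, differs from original
Gen 12: 18 live cells, differs from original
No period found within 12 steps.

Answer: 0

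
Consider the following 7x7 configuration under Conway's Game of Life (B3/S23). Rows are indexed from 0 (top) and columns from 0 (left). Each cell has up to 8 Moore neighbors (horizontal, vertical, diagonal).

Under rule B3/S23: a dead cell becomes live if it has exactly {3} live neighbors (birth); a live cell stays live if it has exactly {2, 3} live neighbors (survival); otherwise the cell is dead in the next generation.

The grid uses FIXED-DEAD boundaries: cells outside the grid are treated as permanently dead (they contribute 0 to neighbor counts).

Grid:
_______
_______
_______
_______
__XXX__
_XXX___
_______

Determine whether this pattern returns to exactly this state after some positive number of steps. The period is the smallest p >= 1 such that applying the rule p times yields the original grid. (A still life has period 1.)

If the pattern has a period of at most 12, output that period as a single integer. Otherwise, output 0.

Answer: 2

Derivation:
Simulating and comparing each generation to the original:
Gen 0 (original, given above): 6 live cells
Gen 1: 6 live cells, differs from original
Gen 2: 6 live cells, MATCHES original -> period = 2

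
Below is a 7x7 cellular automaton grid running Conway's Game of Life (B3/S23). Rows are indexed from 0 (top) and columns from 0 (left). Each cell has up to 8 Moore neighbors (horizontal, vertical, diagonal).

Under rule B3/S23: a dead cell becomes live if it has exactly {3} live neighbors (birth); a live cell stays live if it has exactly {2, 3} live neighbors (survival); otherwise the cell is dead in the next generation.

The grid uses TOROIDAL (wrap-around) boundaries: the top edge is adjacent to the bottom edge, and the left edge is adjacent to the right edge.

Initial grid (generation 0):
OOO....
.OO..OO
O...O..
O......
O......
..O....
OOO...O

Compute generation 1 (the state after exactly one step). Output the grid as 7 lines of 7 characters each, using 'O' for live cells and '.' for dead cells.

Answer: ...O.O.
..OO.OO
O....O.
OO....O
.O.....
..O...O
...O..O

Derivation:
Simulating step by step:
Generation 0 (given above): 16 live cells
Generation 1: 16 live cells
(generation 1 grid is the final answer)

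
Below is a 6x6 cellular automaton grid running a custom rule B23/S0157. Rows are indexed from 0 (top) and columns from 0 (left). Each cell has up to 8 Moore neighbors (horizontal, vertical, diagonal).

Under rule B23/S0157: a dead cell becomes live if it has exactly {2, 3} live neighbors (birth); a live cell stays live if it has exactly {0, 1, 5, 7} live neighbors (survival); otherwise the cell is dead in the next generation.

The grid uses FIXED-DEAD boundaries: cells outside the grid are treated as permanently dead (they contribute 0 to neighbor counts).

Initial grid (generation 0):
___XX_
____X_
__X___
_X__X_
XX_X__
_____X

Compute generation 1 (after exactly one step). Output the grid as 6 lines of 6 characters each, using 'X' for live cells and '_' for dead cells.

Answer: _____X
__X__X
_XXXXX
X__XX_
__XXXX
XXX_XX

Derivation:
Simulating step by step:
Generation 0 (given above): 10 live cells
Generation 1: 20 live cells
(generation 1 grid is the final answer)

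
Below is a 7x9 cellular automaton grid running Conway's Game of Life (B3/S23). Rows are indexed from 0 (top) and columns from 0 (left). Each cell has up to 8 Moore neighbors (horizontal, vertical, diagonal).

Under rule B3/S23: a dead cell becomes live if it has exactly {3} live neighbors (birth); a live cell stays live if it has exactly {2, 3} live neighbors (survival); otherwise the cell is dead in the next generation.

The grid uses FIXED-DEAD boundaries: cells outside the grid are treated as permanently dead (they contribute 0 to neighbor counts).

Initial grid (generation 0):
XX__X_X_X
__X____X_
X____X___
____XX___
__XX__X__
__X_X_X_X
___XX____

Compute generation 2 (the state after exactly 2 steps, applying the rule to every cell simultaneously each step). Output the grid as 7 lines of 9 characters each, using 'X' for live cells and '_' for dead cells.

Simulating step by step:
Generation 0 (given above): 20 live cells
Generation 1: 22 live cells
_X_____X_
X____XXX_
____XXX__
___XXXX__
__X___XX_
__X_X__X_
___XXX___
Generation 2: 13 live cells
(generation 2 grid is the final answer)

Answer: _______X_
____X__X_
___X_____
___X_____
__X____X_
__X_X__X_
___XXX___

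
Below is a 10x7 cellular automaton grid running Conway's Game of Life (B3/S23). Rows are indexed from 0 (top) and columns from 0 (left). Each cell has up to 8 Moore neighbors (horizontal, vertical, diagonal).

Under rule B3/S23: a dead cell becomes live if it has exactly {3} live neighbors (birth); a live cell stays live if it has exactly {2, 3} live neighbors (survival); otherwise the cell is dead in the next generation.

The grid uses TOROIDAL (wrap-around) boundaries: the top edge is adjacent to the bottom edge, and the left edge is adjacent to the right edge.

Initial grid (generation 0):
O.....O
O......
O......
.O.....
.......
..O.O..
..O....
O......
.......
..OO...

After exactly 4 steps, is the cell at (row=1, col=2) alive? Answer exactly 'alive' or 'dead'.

Answer: alive

Derivation:
Simulating step by step:
Generation 0 (given above): 11 live cells
Generation 1: 10 live cells
OO....O
OO.....
OO.....
.......
.......
...O...
.O.O...
.......
.......
.......
Generation 2: 8 live cells
.O....O
..O....
OO.....
.......
.......
..O....
..O....
.......
.......
O......
Generation 3: 5 live cells
OO.....
..O....
.O.....
.......
.......
.......
.......
.......
.......
O......
Generation 4: 6 live cells
OO.....
O.O....
.......
.......
.......
.......
.......
.......
.......
OO.....

Cell (1,2) at generation 4: 1 -> alive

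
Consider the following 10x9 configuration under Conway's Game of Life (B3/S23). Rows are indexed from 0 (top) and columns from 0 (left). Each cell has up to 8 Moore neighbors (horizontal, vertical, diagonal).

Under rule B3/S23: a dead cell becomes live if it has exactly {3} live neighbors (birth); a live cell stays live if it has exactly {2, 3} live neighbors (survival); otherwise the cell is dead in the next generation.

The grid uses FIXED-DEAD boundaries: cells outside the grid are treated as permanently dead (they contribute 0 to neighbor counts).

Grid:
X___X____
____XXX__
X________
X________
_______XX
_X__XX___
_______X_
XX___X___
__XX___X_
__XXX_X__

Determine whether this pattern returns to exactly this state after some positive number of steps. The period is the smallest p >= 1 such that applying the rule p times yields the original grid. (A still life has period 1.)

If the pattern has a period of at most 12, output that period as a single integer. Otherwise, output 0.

Simulating and comparing each generation to the original:
Gen 0 (original, given above): 23 live cells
Gen 1: 19 live cells, differs from original
Gen 2: 23 live cells, differs from original
Gen 3: 27 live cells, differs from original
Gen 4: 25 live cells, differs from original
Gen 5: 21 live cells, differs from original
Gen 6: 24 live cells, differs from original
Gen 7: 18 live cells, differs from original
Gen 8: 18 live cells, differs from original
Gen 9: 21 live cells, differs from original
Gen 10: 22 live cells, differs from original
Gen 11: 22 live cells, differs from original
Gen 12: 21 live cells, differs from original
No period found within 12 steps.

Answer: 0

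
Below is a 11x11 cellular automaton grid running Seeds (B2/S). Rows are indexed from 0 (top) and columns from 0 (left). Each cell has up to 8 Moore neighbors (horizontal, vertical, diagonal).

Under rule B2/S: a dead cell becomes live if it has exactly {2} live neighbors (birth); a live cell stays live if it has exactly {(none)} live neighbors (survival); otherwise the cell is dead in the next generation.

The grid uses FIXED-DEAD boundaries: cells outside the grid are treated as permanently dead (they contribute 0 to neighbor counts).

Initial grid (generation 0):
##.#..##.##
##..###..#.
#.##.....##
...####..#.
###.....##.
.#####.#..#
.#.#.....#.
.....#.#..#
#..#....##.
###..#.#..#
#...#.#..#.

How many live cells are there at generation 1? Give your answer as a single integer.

Answer: 15

Derivation:
Simulating step by step:
Generation 0 (given above): 55 live cells
Generation 1: 15 live cells
...........
...........
.......#...
.......#...
...........
......#....
#......#...
##.#..#....
.....#.....
...........
..##...##.#
Population at generation 1: 15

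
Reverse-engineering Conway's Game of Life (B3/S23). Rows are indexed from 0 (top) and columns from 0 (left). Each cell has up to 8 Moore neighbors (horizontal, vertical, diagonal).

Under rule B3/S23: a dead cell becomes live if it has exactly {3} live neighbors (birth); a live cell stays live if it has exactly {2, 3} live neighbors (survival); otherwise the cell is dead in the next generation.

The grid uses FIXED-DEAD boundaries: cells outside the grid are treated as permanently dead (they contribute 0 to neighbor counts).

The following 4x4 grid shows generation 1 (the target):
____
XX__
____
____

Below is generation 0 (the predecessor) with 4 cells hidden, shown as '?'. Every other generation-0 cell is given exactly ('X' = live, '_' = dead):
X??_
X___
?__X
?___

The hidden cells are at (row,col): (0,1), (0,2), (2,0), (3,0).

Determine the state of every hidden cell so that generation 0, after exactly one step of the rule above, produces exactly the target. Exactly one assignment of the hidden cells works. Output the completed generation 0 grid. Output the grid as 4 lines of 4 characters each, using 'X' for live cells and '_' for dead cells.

Hidden generation-0 cells (in order): (0,1), (0,2), (2,0), (3,0).
A hidden cell only influences target cells in its own 3x3 neighborhood. Try each of the 2^4 = 16 assignments, step the completed generation 0 forward once under B3/S23, and compare with the target:
  (0,1)=_ (0,2)=_ (2,0)=_ (3,0)=_ -> step gives (1,0)='_' but target has 'X' -> reject
  (0,1)=_ (0,2)=_ (2,0)=_ (3,0)=X -> step gives (1,0)='_' but target has 'X' -> reject
  (0,1)=_ (0,2)=_ (2,0)=X (3,0)=_ -> step reproduces the target at every cell -> ACCEPT
  (0,1)=_ (0,2)=_ (2,0)=X (3,0)=X -> step gives (2,0)='X' but target has '_' -> reject
  (0,1)=_ (0,2)=X (2,0)=_ (3,0)=_ -> step gives (0,1)='X' but target has '_' -> reject
  (0,1)=_ (0,2)=X (2,0)=_ (3,0)=X -> step gives (0,1)='X' but target has '_' -> reject
  (0,1)=_ (0,2)=X (2,0)=X (3,0)=_ -> step gives (0,1)='X' but target has '_' -> reject
  (0,1)=_ (0,2)=X (2,0)=X (3,0)=X -> step gives (0,1)='X' but target has '_' -> reject
  (0,1)=X (0,2)=_ (2,0)=_ (3,0)=_ -> step gives (0,0)='X' but target has '_' -> reject
  (0,1)=X (0,2)=_ (2,0)=_ (3,0)=X -> step gives (0,0)='X' but target has '_' -> reject
  (0,1)=X (0,2)=_ (2,0)=X (3,0)=_ -> step gives (0,0)='X' but target has '_' -> reject
  (0,1)=X (0,2)=_ (2,0)=X (3,0)=X -> step gives (0,0)='X' but target has '_' -> reject
  (0,1)=X (0,2)=X (2,0)=_ (3,0)=_ -> step gives (0,0)='X' but target has '_' -> reject
  (0,1)=X (0,2)=X (2,0)=_ (3,0)=X -> step gives (0,0)='X' but target has '_' -> reject
  (0,1)=X (0,2)=X (2,0)=X (3,0)=_ -> step gives (0,0)='X' but target has '_' -> reject
  (0,1)=X (0,2)=X (2,0)=X (3,0)=X -> step gives (0,0)='X' but target has '_' -> reject
Unique solution: (0,1)=dead, (0,2)=dead, (2,0)=live, (3,0)=dead.
Check: live-neighbor counts of every cell in the completed generation 0:
1200
2311
1210
1111
Applying B3/S23 to generation 0 with these counts gives:
____
XX__
____
____
which matches the target exactly.

Answer: X___
X___
X__X
____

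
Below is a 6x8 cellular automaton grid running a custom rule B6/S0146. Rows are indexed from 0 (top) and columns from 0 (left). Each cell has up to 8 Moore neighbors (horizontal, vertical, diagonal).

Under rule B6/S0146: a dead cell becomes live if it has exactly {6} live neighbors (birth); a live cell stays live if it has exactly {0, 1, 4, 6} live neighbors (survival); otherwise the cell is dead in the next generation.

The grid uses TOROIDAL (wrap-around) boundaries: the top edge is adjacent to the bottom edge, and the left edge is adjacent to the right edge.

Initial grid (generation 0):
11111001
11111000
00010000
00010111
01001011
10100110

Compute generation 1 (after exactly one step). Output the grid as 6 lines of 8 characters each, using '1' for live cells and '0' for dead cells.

Answer: 00111001
10111000
00010000
00000010
00000110
01100111

Derivation:
Simulating step by step:
Generation 0 (given above): 24 live cells
Generation 1: 17 live cells
(generation 1 grid is the final answer)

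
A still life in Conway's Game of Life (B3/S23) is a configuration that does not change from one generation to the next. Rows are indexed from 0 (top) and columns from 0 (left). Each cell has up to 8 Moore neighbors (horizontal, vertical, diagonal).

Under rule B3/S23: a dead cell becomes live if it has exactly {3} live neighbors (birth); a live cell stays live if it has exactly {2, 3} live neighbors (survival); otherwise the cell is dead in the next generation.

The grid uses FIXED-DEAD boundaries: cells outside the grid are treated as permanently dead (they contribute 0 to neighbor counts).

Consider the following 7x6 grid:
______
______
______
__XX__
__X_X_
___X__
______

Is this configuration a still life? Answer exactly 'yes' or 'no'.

Compute generation 1 and compare to generation 0 (given above):
Generation 1:
______
______
______
__XX__
__X_X_
___X__
______
The grids are IDENTICAL -> still life.

Answer: yes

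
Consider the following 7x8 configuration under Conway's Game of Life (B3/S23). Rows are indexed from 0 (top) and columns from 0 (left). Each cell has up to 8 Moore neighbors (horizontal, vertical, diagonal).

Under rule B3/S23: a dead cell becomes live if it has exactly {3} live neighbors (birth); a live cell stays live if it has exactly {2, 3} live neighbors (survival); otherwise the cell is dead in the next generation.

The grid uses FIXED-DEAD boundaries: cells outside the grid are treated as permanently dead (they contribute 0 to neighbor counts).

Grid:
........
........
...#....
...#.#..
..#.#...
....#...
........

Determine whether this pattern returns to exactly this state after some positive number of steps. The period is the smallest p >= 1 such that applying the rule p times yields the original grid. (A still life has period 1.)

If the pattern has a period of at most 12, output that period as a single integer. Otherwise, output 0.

Simulating and comparing each generation to the original:
Gen 0 (original, given above): 6 live cells
Gen 1: 6 live cells, differs from original
Gen 2: 6 live cells, MATCHES original -> period = 2

Answer: 2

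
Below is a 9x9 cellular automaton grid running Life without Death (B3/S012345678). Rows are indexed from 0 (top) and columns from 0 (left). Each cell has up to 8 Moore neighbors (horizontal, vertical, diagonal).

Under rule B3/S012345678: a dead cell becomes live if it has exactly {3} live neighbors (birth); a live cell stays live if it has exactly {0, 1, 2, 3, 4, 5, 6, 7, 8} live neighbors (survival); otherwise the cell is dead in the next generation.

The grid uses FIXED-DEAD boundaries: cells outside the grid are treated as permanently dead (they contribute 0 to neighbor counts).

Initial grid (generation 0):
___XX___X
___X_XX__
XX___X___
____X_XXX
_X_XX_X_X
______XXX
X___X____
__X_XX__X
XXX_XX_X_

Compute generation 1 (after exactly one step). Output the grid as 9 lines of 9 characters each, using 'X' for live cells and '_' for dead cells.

Answer: ___XXX__X
__XX_XX__
XX___X___
XXXXX_XXX
_X_XX_X_X
___XX_XXX
X__XX_X_X
X_X_XXX_X
XXX_XXXX_

Derivation:
Simulating step by step:
Generation 0 (given above): 33 live cells
Generation 1: 47 live cells
(generation 1 grid is the final answer)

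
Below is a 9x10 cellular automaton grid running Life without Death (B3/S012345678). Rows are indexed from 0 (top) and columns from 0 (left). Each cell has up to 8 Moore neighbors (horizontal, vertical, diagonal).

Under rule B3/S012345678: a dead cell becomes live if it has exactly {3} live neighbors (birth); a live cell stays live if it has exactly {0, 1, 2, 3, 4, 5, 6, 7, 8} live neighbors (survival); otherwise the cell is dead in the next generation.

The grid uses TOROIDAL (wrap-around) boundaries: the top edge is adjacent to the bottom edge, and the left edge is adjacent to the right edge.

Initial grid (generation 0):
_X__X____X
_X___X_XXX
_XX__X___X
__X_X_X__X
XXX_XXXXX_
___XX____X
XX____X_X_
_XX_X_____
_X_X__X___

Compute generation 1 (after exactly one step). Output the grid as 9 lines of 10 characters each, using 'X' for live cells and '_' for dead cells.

Answer: _X__XXXX_X
_X__XXXXXX
_XXXXX_X_X
__X_X_X__X
XXX_XXXXX_
___XX____X
XX__XXX_XX
_XXXXX_X__
_X_XXXX___

Derivation:
Simulating step by step:
Generation 0 (given above): 37 live cells
Generation 1: 53 live cells
(generation 1 grid is the final answer)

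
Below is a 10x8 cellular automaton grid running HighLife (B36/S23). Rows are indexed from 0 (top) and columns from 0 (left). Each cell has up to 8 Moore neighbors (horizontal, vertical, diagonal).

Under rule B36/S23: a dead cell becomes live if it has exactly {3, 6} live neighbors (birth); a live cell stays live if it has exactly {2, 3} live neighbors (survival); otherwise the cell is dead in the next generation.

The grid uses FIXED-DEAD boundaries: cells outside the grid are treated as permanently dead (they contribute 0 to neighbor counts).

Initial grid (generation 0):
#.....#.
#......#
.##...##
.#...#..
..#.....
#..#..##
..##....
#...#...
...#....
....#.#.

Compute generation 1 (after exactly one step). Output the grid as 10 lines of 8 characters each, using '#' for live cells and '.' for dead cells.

Answer: ........
#......#
###...##
.#....#.
.##...#.
.#.#....
.####...
..#.#...
...###..
........

Derivation:
Simulating step by step:
Generation 0 (given above): 22 live cells
Generation 1: 23 live cells
(generation 1 grid is the final answer)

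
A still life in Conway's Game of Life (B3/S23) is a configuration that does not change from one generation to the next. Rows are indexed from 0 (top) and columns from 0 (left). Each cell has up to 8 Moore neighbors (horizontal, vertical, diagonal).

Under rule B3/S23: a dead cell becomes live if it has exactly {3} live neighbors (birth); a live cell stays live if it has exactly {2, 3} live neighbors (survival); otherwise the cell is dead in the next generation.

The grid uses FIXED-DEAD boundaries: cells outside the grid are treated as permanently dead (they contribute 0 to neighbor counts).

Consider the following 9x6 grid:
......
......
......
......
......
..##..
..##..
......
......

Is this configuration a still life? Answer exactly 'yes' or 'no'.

Answer: yes

Derivation:
Compute generation 1 and compare to generation 0 (given above):
Generation 1:
......
......
......
......
......
..##..
..##..
......
......
The grids are IDENTICAL -> still life.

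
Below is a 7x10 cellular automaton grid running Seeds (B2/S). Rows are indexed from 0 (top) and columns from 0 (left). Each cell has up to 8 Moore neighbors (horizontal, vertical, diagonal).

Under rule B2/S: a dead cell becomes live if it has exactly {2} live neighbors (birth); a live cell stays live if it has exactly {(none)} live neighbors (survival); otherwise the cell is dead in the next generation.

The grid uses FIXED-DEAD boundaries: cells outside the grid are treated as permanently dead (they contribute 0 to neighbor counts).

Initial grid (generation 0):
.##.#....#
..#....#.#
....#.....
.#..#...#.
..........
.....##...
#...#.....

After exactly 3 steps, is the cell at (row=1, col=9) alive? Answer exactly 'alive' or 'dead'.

Simulating step by step:
Generation 0 (given above): 15 live cells
Generation 1: 14 live cells
..........
....##....
.##..#.#.#
...#.#....
....#.##..
....#.....
......#...
Generation 2: 10 live cells
....##....
.###....#.
........#.
.#........
..........
...#......
.....#....
Generation 3: 11 live cells
.#........
.....#.#.#
#..#...#.#
..........
..#.......
....#.....
....#.....

Cell (1,9) at generation 3: 1 -> alive

Answer: alive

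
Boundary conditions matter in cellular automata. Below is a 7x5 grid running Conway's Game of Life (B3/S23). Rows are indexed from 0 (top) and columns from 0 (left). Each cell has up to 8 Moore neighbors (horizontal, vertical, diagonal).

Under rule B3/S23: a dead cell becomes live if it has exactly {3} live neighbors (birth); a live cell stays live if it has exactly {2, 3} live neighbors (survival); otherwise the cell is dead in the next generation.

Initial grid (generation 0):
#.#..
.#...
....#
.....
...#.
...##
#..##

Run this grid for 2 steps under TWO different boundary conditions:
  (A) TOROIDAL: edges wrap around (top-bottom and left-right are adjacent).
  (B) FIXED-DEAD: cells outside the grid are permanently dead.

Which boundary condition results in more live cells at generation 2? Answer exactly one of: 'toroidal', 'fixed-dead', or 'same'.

Answer: toroidal

Derivation:
Under TOROIDAL boundary, generation 2:
...#.
###.#
.....
.....
...##
#.#..
#....
Population = 10

Under FIXED-DEAD boundary, generation 2:
.....
.....
.....
.....
...#.
..#..
...#.
Population = 3

Comparison: toroidal=10, fixed-dead=3 -> toroidal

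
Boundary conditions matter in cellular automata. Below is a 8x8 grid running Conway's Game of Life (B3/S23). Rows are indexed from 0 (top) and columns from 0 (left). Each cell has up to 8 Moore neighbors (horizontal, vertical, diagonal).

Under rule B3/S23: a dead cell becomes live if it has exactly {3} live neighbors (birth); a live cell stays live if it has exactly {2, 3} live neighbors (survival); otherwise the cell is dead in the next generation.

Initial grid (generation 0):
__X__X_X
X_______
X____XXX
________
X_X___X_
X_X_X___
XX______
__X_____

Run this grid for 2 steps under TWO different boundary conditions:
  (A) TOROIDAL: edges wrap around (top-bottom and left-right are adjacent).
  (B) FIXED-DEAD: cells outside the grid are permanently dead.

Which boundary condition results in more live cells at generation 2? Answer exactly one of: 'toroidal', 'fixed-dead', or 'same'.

Answer: toroidal

Derivation:
Under TOROIDAL boundary, generation 2:
__X_____
_X____X_
_____XX_
_X______
___XX__X
X___X__X
X______X
X_XX____
Population = 17

Under FIXED-DEAD boundary, generation 2:
________
______X_
_____X_X
______X_
_X_XX___
____X___
X__X____
_XX_____
Population = 12

Comparison: toroidal=17, fixed-dead=12 -> toroidal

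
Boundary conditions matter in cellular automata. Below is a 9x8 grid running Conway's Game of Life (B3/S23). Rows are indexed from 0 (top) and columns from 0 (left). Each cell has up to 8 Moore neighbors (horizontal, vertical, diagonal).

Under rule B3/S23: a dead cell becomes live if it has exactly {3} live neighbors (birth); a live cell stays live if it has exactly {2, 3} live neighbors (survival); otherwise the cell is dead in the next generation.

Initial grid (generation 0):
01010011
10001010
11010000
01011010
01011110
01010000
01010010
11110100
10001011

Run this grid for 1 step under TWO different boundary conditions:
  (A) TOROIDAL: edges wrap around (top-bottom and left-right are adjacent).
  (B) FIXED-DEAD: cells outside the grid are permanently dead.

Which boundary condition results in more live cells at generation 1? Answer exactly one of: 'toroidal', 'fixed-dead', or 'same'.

Answer: fixed-dead

Derivation:
Under TOROIDAL boundary, generation 1:
01011000
00011110
11010000
01000011
11000010
11010010
00010000
00010100
00001000
Population = 24

Under FIXED-DEAD boundary, generation 1:
00000111
10011111
11010000
01000010
11000010
11010010
00010000
10010101
10111110
Population = 32

Comparison: toroidal=24, fixed-dead=32 -> fixed-dead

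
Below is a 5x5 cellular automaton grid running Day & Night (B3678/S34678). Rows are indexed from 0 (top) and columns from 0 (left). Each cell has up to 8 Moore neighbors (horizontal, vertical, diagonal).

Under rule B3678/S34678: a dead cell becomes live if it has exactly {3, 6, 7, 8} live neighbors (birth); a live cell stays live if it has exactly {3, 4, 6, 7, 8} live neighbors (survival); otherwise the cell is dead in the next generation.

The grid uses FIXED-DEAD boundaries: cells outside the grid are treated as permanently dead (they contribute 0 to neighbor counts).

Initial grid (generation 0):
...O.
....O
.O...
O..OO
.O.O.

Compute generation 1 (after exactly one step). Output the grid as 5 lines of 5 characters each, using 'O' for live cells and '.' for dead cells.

Answer: .....
.....
...OO
.O...
..O.O

Derivation:
Simulating step by step:
Generation 0 (given above): 8 live cells
Generation 1: 5 live cells
(generation 1 grid is the final answer)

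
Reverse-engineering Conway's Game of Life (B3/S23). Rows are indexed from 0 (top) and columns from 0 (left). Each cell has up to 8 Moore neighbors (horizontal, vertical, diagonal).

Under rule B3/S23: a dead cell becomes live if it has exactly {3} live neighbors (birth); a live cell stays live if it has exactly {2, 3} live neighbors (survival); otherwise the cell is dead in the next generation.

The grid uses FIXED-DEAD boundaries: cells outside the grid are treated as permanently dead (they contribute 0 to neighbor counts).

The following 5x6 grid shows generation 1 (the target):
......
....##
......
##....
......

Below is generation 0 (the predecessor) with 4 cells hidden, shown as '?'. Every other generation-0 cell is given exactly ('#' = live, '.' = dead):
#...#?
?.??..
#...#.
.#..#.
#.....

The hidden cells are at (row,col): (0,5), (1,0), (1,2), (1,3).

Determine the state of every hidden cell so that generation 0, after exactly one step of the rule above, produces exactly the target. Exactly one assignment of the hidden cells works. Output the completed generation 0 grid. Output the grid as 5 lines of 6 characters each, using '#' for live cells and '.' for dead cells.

Hidden generation-0 cells (in order): (0,5), (1,0), (1,2), (1,3).
A hidden cell only influences target cells in its own 3x3 neighborhood. Try each of the 2^4 = 16 assignments, step the completed generation 0 forward once under B3/S23, and compare with the target:
  (0,5)=. (1,0)=. (1,2)=. (1,3)=. -> step gives (1,4)='.' but target has '#' -> reject
  (0,5)=. (1,0)=. (1,2)=. (1,3)=# -> step gives (1,3)='#' but target has '.' -> reject
  (0,5)=. (1,0)=. (1,2)=# (1,3)=. -> step gives (1,1)='#' but target has '.' -> reject
  (0,5)=. (1,0)=. (1,2)=# (1,3)=# -> step gives (0,3)='#' but target has '.' -> reject
  (0,5)=. (1,0)=# (1,2)=. (1,3)=. -> step gives (1,0)='#' but target has '.' -> reject
  (0,5)=. (1,0)=# (1,2)=. (1,3)=# -> step gives (1,0)='#' but target has '.' -> reject
  (0,5)=. (1,0)=# (1,2)=# (1,3)=. -> step gives (0,1)='#' but target has '.' -> reject
  (0,5)=. (1,0)=# (1,2)=# (1,3)=# -> step gives (0,1)='#' but target has '.' -> reject
  (0,5)=# (1,0)=. (1,2)=. (1,3)=. -> step reproduces the target at every cell -> ACCEPT
  (0,5)=# (1,0)=. (1,2)=. (1,3)=# -> step gives (0,4)='#' but target has '.' -> reject
  (0,5)=# (1,0)=. (1,2)=# (1,3)=. -> step gives (1,1)='#' but target has '.' -> reject
  (0,5)=# (1,0)=. (1,2)=# (1,3)=# -> step gives (0,3)='#' but target has '.' -> reject
  (0,5)=# (1,0)=# (1,2)=. (1,3)=. -> step gives (1,0)='#' but target has '.' -> reject
  (0,5)=# (1,0)=# (1,2)=. (1,3)=# -> step gives (0,4)='#' but target has '.' -> reject
  (0,5)=# (1,0)=# (1,2)=# (1,3)=. -> step gives (0,1)='#' but target has '.' -> reject
  (0,5)=# (1,0)=# (1,2)=# (1,3)=# -> step gives (0,1)='#' but target has '.' -> reject
Unique solution: (0,5)=live, (1,0)=dead, (1,2)=dead, (1,3)=dead.
Check: live-neighbor counts of every cell in the completed generation 0:
010111
220233
121212
321212
121111
Applying B3/S23 to generation 0 with these counts gives:
......
....##
......
##....
......
which matches the target exactly.

Answer: #...##
......
#...#.
.#..#.
#.....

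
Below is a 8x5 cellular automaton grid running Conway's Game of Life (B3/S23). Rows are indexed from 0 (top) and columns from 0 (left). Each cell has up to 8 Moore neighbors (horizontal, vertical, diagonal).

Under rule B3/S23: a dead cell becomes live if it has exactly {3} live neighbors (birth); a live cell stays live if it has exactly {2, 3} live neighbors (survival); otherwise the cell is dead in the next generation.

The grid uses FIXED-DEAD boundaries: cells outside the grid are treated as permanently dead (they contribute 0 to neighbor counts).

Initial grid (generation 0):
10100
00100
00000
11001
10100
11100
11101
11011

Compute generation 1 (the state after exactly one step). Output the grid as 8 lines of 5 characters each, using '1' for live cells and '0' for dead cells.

Answer: 01000
01000
01000
11000
00110
00000
00001
10011

Derivation:
Simulating step by step:
Generation 0 (given above): 19 live cells
Generation 1: 11 live cells
(generation 1 grid is the final answer)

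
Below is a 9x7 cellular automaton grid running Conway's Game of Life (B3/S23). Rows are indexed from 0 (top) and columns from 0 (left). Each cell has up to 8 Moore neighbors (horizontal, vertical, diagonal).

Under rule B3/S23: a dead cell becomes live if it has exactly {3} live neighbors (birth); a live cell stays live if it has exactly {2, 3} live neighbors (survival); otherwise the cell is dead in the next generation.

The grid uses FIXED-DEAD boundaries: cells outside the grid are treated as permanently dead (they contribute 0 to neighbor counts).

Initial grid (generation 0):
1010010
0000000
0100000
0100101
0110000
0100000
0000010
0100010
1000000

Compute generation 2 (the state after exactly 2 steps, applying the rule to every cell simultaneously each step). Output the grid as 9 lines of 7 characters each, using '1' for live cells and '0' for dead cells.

Simulating step by step:
Generation 0 (given above): 14 live cells
Generation 1: 8 live cells
0000000
0100000
0000000
1100000
1110000
0110000
0000000
0000000
0000000
Generation 2: 6 live cells
(generation 2 grid is the final answer)

Answer: 0000000
0000000
1100000
1010000
0000000
1010000
0000000
0000000
0000000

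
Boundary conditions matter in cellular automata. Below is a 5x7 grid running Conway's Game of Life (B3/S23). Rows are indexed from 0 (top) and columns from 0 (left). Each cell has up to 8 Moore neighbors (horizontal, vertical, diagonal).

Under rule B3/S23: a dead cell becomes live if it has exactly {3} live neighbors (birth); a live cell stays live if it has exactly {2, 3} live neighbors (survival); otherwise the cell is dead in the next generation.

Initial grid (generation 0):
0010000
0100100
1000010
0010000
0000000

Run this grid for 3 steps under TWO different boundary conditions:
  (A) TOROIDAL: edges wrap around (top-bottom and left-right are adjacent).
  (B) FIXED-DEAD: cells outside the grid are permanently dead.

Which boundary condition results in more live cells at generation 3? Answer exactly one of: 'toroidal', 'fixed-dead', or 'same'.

Answer: same

Derivation:
Under TOROIDAL boundary, generation 3:
0000000
0000000
0000000
0000000
0000000
Population = 0

Under FIXED-DEAD boundary, generation 3:
0000000
0000000
0000000
0000000
0000000
Population = 0

Comparison: toroidal=0, fixed-dead=0 -> same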